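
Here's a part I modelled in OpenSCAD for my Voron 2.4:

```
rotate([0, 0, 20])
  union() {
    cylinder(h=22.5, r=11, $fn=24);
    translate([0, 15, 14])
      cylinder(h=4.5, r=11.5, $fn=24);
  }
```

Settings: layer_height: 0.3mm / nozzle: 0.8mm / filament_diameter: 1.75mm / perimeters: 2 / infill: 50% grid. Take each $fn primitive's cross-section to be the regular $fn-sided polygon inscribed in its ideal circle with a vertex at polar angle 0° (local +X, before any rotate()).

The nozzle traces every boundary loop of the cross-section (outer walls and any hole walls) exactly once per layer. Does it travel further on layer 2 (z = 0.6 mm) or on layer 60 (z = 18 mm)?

layer 60 (z = 18 mm)

Layer 2 (z = 0.6): the r=11 cylinder contributes a regular 24-gon of circumradius 11 (perimeter = 2·24·11.000·sin(180°/24) = 68.92 mm); the cylinder at (0, 15) does not reach this height (z outside [14, 18.5]); Taking the union: only the r=11 cylinder is present, so the union is just that shape — boundary = 68.92 mm; (whole slice rotated 20° about Z — lengths, areas and connectivity unchanged). So its perimeter = 68.92 mm. Layer 60 (z = 18): the cylinder: section is a regular 24-gon, circumradius r=11 (perimeter = 2·24·11.000·sin(180°/24) = 68.92 mm); the r=11.5 cylinder at (0, 15) gives a regular 24-gon of circumradius 11.5 (constant along its height) (perimeter = 2·24·11.500·sin(180°/24) = 72.05 mm); Taking the union: the regions partially overlap (shared area 84.73 mm²), so the edge portions inside another operand are dropped and the merged outline is re-measured after clipping — boundary = 103.43 mm; (whole slice rotated 20° about Z — lengths, areas and connectivity unchanged). So its perimeter = 103.43 mm. Layer 60 is larger (103.43 vs 68.92 mm).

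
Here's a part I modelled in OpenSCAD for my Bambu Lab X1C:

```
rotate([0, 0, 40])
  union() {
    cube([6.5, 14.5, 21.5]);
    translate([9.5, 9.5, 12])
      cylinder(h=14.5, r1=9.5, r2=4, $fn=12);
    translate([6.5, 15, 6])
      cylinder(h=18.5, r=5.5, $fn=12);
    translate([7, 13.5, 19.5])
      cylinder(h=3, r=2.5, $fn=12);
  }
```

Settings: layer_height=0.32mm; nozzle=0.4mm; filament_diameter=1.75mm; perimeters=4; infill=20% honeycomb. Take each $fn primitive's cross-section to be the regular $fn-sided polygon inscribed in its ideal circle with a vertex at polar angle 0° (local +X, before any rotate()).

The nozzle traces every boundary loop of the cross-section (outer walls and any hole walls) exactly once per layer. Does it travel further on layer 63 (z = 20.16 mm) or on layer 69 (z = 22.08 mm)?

layer 63 (z = 20.16 mm)

Layer 63 (z = 20.16): the cube is present — its section is the full 6.5×14.5 rectangle (perimeter 42.00 mm); the cone at (9.5, 9.5): at t=0.563 of its height the radius interpolates to r₁+(r₂−r₁)t = 6.405, giving a regular 12-gon of that circumradius (perimeter = 2·12·6.405·sin(180°/12) = 39.78 mm); the r=5.5 cylinder at (6.5, 15) gives a regular 12-gon of circumradius 5.5 (constant along its height) (perimeter = 2·12·5.500·sin(180°/12) = 34.16 mm); the r=2.5 cylinder at (7, 13.5) gives a regular 12-gon of circumradius 2.5 (constant along its height) (perimeter = 2·12·2.500·sin(180°/12) = 15.53 mm); Taking the union: the regions partially overlap (shared area 89.85 mm²), so the edge portions inside another operand are dropped and the merged outline is re-measured after clipping — boundary = 63.85 mm; (rotated 40° about Z; rotation is an isometry so areas/perimeters/island counts are preserved). So its perimeter = 63.85 mm. Layer 69 (z = 22.08): the cube does not reach this height (z outside [0, 21.5]); the cone at (9.5, 9.5) contributes a regular 12-gon of circumradius 5.677 (interpolated between r1=9.5 and r2=4 at t=0.695) (perimeter = 2·12·5.677·sin(180°/12) = 35.26 mm); the r=5.5 cylinder at (6.5, 15) contributes a regular 12-gon of circumradius 5.5 (perimeter = 2·12·5.500·sin(180°/12) = 34.16 mm); the cylinder at (7, 13.5): section is a regular 12-gon, circumradius r=2.5 (perimeter = 2·12·2.500·sin(180°/12) = 15.53 mm); Merging all regions: the regions partially overlap (shared area 47.84 mm²), so the edge portions inside another operand are dropped and the merged outline is re-measured after clipping — boundary = 48.19 mm; (whole slice rotated 40° about Z — lengths, areas and connectivity unchanged). So its perimeter = 48.19 mm. Layer 63 is larger (63.85 vs 48.19 mm).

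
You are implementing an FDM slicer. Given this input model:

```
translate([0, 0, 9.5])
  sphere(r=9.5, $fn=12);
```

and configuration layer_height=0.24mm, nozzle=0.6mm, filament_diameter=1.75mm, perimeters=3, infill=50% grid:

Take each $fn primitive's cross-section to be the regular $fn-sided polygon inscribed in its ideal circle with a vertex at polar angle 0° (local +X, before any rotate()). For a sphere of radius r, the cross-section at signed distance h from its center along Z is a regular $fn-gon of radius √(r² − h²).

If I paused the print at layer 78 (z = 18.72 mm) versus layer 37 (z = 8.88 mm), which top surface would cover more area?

Layer 78 (z = 18.72): the r=9.5 sphere slices to a regular 12-gon of circumradius 2.289 (√(r²−h²) with h=9.22 from center) (area = (12/2)·2.289²·sin(360°/12) = 15.72 mm²). So its area = 15.72 mm². Layer 37 (z = 8.88): the r=9.5 sphere slices to a regular 12-gon of circumradius 9.480 (√(r²−h²) with h=0.62 from center) (area = (12/2)·9.480²·sin(360°/12) = 269.60 mm²). So its area = 269.60 mm². Layer 37 is larger (269.60 vs 15.72 mm²).

layer 37 (z = 8.88 mm)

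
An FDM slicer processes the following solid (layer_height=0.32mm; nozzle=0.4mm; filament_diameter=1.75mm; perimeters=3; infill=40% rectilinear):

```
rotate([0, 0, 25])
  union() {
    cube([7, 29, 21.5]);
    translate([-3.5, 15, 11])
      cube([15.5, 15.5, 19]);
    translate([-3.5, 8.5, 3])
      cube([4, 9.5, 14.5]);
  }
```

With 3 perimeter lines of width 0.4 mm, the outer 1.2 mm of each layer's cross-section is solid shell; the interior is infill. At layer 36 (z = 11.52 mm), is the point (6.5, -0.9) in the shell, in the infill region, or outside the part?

At z = 11.52 mm: the cube (footprint 7×29) is included at this height; the cube at (-3.5, 15) is present — its section is the full 15.5×15.5 rectangle; the 4×9.5 cube at (-3.5, 8.5) contributes its full rectangle; Merging all regions: the regions partially overlap (shared area 113.25 mm²), so overlapping operands fuse into one piece — 1 connected region; (whole slice rotated 25° about Z — lengths, areas and connectivity unchanged). Overall, the cross-section is a single solid region. Undo the 25° rotation: the query point maps to (5.511, -3.563) in the un-rotated model frame. The nearest boundary edge runs (7.00, 0.00)→(0.00, 0.00); distance from the point to it = 3.56 mm. The point is not inside any of the regions above, so it lies outside the cross-section (3.56 mm from the nearest boundary).

outside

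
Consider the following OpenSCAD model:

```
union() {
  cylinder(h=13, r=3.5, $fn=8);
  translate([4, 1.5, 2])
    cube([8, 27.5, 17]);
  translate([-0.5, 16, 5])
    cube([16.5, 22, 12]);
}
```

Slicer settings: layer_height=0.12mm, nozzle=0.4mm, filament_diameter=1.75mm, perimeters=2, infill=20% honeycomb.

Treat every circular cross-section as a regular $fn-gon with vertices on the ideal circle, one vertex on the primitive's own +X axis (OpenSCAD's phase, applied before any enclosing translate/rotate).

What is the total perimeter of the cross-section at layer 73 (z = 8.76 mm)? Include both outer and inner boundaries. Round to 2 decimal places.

At z = 8.76 mm: the r=3.5 cylinder gives a regular 8-gon of circumradius 3.5 (constant along its height) (perimeter = 2·8·3.500·sin(180°/8) = 21.43 mm); the 8×27.5 cube at (4, 1.5) contributes its full rectangle (perimeter 71.00 mm); the cube at (-0.5, 16) (footprint 16.5×22) is included at this height (perimeter 77.00 mm); Taking the union: the regions partially overlap (shared area 104.00 mm²), so the edge portions inside another operand are dropped and the merged outline is re-measured after clipping — boundary = 127.43 mm. Overall, the cross-section has 2 separate islands. Total boundary length (outer) = 127.43 mm.

127.43 mm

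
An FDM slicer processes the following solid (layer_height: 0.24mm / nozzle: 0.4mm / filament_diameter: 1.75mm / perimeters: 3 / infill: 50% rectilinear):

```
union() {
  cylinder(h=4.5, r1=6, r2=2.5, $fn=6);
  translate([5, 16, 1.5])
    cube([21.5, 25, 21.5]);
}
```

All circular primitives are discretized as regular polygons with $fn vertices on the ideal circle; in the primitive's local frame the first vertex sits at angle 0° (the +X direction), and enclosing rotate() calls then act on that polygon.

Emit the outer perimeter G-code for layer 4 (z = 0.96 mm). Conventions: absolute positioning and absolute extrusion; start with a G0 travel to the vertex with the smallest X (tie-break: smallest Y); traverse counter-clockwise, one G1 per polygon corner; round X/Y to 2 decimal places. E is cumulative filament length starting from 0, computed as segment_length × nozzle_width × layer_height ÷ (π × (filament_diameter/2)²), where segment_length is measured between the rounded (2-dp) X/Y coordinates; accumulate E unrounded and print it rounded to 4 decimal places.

At z = 0.96 mm: the cone: at t=0.213 of its height the radius interpolates to r₁+(r₂−r₁)t = 5.253, giving a regular 6-gon of that circumradius; the cube at (5, 16) does not reach this height (z outside [1.5, 23]); Merging all regions: only the cone is present, so the union is just that shape — 1 connected region. The outline is a single polygon with 6 vertices. Extrusion per mm of travel: 0.4 × 0.24 / (π × 0.875²) = 0.039912. Accumulating E over each segment gives final E = 1.2581.

G0 X-5.25 Y0.00 Z0.96
G1 X-2.63 Y-4.55 E0.2096
G1 X2.63 Y-4.55 E0.4195
G1 X5.25 Y0.00 E0.6290
G1 X2.63 Y4.55 E0.8386
G1 X-2.63 Y4.55 E1.0485
G1 X-5.25 Y0.00 E1.2581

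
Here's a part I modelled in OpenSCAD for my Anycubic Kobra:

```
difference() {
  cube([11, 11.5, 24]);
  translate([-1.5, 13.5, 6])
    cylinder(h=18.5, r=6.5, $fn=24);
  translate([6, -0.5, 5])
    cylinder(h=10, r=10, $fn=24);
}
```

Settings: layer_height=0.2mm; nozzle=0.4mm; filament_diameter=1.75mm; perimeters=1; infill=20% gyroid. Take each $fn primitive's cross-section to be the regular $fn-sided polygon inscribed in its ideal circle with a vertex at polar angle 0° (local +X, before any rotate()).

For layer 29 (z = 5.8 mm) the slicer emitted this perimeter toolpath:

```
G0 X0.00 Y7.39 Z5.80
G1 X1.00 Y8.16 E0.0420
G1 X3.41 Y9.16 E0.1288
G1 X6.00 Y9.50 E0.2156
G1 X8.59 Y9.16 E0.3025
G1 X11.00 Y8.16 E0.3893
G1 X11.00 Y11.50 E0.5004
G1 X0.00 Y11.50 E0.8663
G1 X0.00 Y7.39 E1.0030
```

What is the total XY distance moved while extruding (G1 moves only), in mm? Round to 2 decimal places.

30.16 mm

Sum the Euclidean lengths of each G1 segment: total = 30.16 mm.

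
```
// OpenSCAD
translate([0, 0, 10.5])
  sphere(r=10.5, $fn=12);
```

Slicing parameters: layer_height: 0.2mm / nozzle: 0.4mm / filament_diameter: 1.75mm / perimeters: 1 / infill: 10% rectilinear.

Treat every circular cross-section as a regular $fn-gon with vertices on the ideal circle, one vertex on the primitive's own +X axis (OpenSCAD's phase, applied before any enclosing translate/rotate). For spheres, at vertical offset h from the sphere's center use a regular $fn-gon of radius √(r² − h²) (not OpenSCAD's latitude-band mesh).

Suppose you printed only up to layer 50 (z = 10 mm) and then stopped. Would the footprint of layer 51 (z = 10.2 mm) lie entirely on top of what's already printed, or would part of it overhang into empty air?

entirely on top

Compare the two slices. At z = 10: the sphere: section is a regular 12-gon, circumradius = √(r²−h²) = √(10.5²−0.5²) = 10.488 (area = (12/2)·10.488²·sin(360°/12) = 330.00 mm²). At z = 10.2: the r=10.5 sphere contributes a regular 12-gon of circumradius √(10.5²−0.3²) = 10.496 (area = (12/2)·10.496²·sin(360°/12) = 330.48 mm²). Checking containment: the cross-section at z = 10.2 is a subset of the cross-section at z = 10.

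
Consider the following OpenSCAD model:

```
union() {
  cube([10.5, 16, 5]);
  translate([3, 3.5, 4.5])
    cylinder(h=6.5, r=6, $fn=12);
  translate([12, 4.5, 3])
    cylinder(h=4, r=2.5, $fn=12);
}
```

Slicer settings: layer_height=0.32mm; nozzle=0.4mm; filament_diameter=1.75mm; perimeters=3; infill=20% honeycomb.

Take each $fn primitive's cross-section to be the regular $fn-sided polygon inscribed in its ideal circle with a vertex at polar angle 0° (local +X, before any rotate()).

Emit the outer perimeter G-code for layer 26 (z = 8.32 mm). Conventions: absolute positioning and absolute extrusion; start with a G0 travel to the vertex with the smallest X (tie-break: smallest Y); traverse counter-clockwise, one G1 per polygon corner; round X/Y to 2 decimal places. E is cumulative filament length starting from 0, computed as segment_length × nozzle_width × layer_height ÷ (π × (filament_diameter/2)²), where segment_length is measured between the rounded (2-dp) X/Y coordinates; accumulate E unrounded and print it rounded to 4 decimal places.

At z = 8.32 mm: the cube is absent (z outside [0, 5]); the cylinder at (3, 3.5): section is a regular 12-gon, circumradius r=6; the cylinder at (12, 4.5) is absent (z outside [3, 7]); Taking the union: only the r=6 cylinder at (3, 3.5) is present, so the union is just that shape — 1 connected region. The outline is a single polygon with 12 vertices. Extrusion per mm of travel: 0.4 × 0.32 / (π × 0.875²) = 0.053216. Accumulating E over each segment gives final E = 1.9841.

G0 X-3.00 Y3.50 Z8.32
G1 X-2.20 Y0.50 E0.1652
G1 X0.00 Y-1.70 E0.3308
G1 X3.00 Y-2.50 E0.4960
G1 X6.00 Y-1.70 E0.6613
G1 X8.20 Y0.50 E0.8268
G1 X9.00 Y3.50 E0.9921
G1 X8.20 Y6.50 E1.1573
G1 X6.00 Y8.70 E1.3228
G1 X3.00 Y9.50 E1.4881
G1 X0.00 Y8.70 E1.6533
G1 X-2.20 Y6.50 E1.8189
G1 X-3.00 Y3.50 E1.9841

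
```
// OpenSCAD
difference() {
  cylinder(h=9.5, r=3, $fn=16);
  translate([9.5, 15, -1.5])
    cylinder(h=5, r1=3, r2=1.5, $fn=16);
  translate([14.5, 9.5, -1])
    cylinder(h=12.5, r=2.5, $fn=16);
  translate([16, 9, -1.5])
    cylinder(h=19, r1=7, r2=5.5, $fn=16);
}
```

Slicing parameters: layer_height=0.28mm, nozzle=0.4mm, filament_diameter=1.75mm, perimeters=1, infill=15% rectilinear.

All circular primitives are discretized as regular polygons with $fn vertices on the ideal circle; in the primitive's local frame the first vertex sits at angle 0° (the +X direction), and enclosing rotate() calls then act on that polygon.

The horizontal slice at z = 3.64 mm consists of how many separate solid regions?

1

At z = 3.64 mm: the cylinder: section is a regular 16-gon, circumradius r=3; the cone at (9.5, 15) is not intersected at this z (z outside [-1.5, 3.5]); the r=2.5 cylinder at (14.5, 9.5) contributes a regular 16-gon of circumradius 2.5; the cone at (16, 9) (r1=7→r2=5.5) has section circumradius 6.594 here — a regular 16-gon; Taking the first minus the rest: starting from the r=3 cylinder, the r=2.5 cylinder at (14.5, 9.5) misses the remaining region (no effect); the cone at (16, 9) misses the remaining region (no effect) — 1 connected region. The result has 1 disconnected region.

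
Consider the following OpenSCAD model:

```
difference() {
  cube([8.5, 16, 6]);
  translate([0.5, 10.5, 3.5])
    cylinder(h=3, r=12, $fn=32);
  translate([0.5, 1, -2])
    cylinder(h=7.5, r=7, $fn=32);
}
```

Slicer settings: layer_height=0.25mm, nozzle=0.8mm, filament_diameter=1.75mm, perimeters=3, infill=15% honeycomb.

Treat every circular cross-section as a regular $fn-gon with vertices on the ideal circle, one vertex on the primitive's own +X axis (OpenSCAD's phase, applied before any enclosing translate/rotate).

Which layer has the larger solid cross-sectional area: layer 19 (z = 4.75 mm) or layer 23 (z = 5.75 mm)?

Layer 19 (z = 4.75): the cube (footprint 8.5×16) is included at this height (area 136.00 mm²); the r=12 cylinder at (0.5, 10.5) contributes a regular 32-gon of circumradius 12 (area = (32/2)·12.000²·sin(360°/32) = 449.49 mm²); the cylinder at (0.5, 1): section is a regular 32-gon, circumradius r=7 (area = (32/2)·7.000²·sin(360°/32) = 152.95 mm²); After the difference (first − rest): starting from the 8.5×16 cube (136.00 mm²), the r=12 cylinder at (0.5, 10.5) partially overlaps it — only the 134.32 mm² overlap (of its 449.49 mm²) is removed, clipping the outline; the r=7 cylinder at (0.5, 1) partially overlaps it — only the 0.43 mm² overlap (of its 152.95 mm²) is removed, clipping the outline — area = 1.25 mm². So its area = 1.25 mm². Layer 23 (z = 5.75): the 8.5×16 cube contributes its full rectangle (area 136.00 mm²); the cylinder at (0.5, 10.5): section is a regular 32-gon, circumradius r=12 (area = (32/2)·12.000²·sin(360°/32) = 449.49 mm²); the cylinder at (0.5, 1) is not intersected at this z (z outside [-2, 5.5]); Taking the first minus the rest: starting from the 8.5×16 cube (136.00 mm²), the r=12 cylinder at (0.5, 10.5) partially overlaps it — only the 134.32 mm² overlap (of its 449.49 mm²) is removed, clipping the outline — area = 1.68 mm². So its area = 1.68 mm². Layer 23 is larger (1.68 vs 1.25 mm²).

layer 23 (z = 5.75 mm)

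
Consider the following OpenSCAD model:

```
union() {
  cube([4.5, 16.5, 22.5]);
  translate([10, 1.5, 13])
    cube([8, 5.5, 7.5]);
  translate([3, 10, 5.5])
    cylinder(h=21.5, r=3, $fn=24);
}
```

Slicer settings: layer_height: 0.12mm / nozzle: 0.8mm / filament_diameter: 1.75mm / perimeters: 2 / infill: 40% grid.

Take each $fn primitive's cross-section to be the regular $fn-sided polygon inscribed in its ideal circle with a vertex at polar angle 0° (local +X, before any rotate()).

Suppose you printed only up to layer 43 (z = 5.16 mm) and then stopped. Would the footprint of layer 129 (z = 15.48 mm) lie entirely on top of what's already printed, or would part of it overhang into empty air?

part overhangs

Compare the two slices. At z = 5.16: the cube is present — its section is the full 4.5×16.5 rectangle (area 74.25 mm²); the cube at (10, 1.5) does not reach this height (z outside [13, 20.5]); the cylinder at (3, 10) does not reach this height (z outside [5.5, 27]); Combining (union): only the 4.5×16.5 cube is present, so the union is just that shape — area = 74.25 mm². At z = 15.48: the 4.5×16.5 cube contributes its full rectangle (area 74.25 mm²); the cube at (10, 1.5) is present — its section is the full 8×5.5 rectangle (area 44.00 mm²); the r=3 cylinder at (3, 10) gives a regular 24-gon of circumradius 3 (constant along its height) (area = (24/2)·3.000²·sin(360°/24) = 27.95 mm²); Combining (union): the regions partially overlap — summed areas 146.20 mm² minus the doubly-counted overlap 22.53 mm² gives 123.67 mm² — area = 123.67 mm². Checking containment: at z = 15.48 the cross-section extends beyond the z = 5.16 cross-section by about 49.42 mm².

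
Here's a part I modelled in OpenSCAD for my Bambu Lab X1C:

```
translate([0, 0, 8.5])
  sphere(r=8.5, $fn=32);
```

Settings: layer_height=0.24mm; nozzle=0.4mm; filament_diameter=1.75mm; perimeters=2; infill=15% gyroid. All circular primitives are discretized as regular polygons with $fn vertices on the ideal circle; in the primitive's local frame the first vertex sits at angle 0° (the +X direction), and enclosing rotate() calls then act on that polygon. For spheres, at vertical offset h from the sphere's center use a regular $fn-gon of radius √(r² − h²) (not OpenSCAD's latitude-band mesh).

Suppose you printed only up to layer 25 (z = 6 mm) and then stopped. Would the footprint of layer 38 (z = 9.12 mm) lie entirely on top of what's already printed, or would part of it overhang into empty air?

part overhangs

Compare the two slices. At z = 6: the r=8.5 sphere slices to a regular 32-gon of circumradius 8.124 (√(r²−h²) with h=2.5 from center) (area = (32/2)·8.124²·sin(360°/32) = 206.02 mm²). At z = 9.12: the r=8.5 sphere slices to a regular 32-gon of circumradius 8.477 (√(r²−h²) with h=0.62 from center) (area = (32/2)·8.477²·sin(360°/32) = 224.32 mm²). Checking containment: at z = 9.12 the cross-section extends beyond the z = 6 cross-section by about 18.31 mm².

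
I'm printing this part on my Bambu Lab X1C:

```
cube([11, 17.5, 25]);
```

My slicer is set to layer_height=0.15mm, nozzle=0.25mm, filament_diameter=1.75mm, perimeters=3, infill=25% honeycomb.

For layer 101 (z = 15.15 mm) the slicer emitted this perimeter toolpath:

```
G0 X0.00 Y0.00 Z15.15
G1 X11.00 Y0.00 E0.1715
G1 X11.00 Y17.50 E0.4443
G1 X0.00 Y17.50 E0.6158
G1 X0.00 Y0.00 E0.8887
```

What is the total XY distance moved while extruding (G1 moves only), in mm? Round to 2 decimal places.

Sum the Euclidean lengths of each G1 segment: total = 57.00 mm.

57.00 mm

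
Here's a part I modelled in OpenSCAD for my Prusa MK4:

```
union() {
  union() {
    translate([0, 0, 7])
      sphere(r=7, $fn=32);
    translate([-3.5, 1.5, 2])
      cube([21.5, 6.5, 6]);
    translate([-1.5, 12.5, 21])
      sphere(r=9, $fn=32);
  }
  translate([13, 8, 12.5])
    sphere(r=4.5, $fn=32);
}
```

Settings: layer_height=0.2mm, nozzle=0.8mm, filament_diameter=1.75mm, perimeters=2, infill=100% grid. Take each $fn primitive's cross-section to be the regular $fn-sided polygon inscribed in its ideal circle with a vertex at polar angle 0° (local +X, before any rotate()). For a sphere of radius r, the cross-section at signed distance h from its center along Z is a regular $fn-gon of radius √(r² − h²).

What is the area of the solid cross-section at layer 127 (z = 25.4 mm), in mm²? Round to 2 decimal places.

At z = 25.4 mm: the sphere does not reach this height (|z−center|=18.400 > r=7); the cube at (-3.5, 1.5) is absent (z outside [2, 8]); the r=9 sphere at (-1.5, 12.5) contributes a regular 32-gon of circumradius √(9²−4.4²) = 7.851 (area = (32/2)·7.851²·sin(360°/32) = 192.41 mm²); Taking the union: only the r=9 sphere at (-1.5, 12.5) is present, so the union is just that shape — area = 192.41 mm²; the sphere at (13, 8) is not intersected at this z (|z−center|=12.900 > r=4.5); Combining (union): only that combined region is present, so the union is just that shape — area = 192.41 mm². Overall, the cross-section is a single solid region. Net area = 192.41 mm².

192.41 mm²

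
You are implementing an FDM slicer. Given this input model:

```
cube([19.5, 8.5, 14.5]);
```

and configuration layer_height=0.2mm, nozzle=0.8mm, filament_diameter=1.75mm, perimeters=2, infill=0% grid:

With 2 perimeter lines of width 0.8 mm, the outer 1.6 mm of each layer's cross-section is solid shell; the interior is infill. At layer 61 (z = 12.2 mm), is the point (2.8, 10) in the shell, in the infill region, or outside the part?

outside

At z = 12.2 mm: the 19.5×8.5 cube contributes its full rectangle. Overall, the cross-section is a single solid region. The nearest boundary edge runs (19.50, 8.50)→(0.00, 8.50); distance from the point to it = 1.50 mm. The point is not inside any of the regions above, so it lies outside the cross-section (1.50 mm from the nearest boundary).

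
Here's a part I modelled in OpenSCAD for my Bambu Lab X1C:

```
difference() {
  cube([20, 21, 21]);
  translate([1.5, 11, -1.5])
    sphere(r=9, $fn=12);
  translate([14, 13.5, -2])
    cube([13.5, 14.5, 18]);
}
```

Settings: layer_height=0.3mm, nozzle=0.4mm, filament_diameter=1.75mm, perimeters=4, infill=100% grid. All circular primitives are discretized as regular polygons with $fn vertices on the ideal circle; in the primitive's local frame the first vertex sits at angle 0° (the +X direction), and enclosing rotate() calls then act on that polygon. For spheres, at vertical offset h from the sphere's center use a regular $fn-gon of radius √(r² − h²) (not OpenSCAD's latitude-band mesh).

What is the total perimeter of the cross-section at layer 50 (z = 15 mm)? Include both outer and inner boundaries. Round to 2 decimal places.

82.00 mm

At z = 15 mm: the cube (footprint 20×21) is included at this height (perimeter 82.00 mm); the sphere at (1.5, 11) is absent (|z−center|=16.500 > r=9); the cube at (14, 13.5) is present — its section is the full 13.5×14.5 rectangle (perimeter 56.00 mm); Subtracting the remaining from the first: starting from the 20×21 cube, the 13.5×14.5 cube at (14, 13.5) partially overlaps it — only the 45.00 mm² overlap (of its 195.75 mm²) is removed, clipping the outline — boundary = 82.00 mm. Overall, the cross-section is a single solid region. Total boundary length (outer) = 82.00 mm.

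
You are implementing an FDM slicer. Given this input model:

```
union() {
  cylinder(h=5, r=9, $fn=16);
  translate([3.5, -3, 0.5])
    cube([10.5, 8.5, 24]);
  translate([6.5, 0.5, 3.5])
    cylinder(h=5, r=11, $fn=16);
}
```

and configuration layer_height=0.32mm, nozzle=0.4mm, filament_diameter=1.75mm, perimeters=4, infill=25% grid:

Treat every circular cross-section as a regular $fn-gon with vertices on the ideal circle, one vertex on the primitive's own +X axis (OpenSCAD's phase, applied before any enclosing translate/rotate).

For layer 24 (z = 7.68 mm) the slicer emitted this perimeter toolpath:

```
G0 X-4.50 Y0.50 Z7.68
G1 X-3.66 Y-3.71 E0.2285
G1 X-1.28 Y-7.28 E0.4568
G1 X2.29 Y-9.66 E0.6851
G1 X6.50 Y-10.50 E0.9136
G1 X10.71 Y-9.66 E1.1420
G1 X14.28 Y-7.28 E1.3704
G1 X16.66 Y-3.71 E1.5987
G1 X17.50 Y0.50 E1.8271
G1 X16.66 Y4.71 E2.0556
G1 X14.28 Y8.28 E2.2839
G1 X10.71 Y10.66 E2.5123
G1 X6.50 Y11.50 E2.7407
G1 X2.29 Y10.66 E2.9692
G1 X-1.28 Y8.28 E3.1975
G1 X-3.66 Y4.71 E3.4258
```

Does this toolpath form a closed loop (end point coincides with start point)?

no

Start point (G0): (-4.50, 0.50). End point (last G1): the path does not return to the start — open.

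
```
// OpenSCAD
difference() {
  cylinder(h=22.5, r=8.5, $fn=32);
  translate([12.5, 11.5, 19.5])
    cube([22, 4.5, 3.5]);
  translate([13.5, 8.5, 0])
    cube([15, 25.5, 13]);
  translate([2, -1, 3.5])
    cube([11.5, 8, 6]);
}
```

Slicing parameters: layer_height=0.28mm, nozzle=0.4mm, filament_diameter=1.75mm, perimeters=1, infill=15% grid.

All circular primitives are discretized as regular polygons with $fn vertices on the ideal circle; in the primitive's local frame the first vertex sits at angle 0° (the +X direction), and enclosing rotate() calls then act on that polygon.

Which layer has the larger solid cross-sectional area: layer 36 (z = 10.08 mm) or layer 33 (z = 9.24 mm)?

Layer 36 (z = 10.08): the r=8.5 cylinder contributes a regular 32-gon of circumradius 8.5 (area = (32/2)·8.500²·sin(360°/32) = 225.52 mm²); the cube at (12.5, 11.5) is absent (z outside [19.5, 23]); the cube at (13.5, 8.5) is present — its section is the full 15×25.5 rectangle (area 382.50 mm²); the cube at (2, -1) is not intersected at this z (z outside [3.5, 9.5]); Subtracting the remaining from the first: starting from the r=8.5 cylinder (225.52 mm²), the 15×25.5 cube at (13.5, 8.5) misses the remaining region (no effect) — area = 225.52 mm². So its area = 225.52 mm². Layer 33 (z = 9.24): the r=8.5 cylinder contributes a regular 32-gon of circumradius 8.5 (area = (32/2)·8.500²·sin(360°/32) = 225.52 mm²); the cube at (12.5, 11.5) is absent (z outside [19.5, 23]); the cube at (13.5, 8.5) (footprint 15×25.5) is included at this height (area 382.50 mm²); the cube at (2, -1) (footprint 11.5×8) is included at this height (area 92.00 mm²); Subtracting the remaining from the first: starting from the r=8.5 cylinder (225.52 mm²), the 15×25.5 cube at (13.5, 8.5) misses the remaining region (no effect); the 11.5×8 cube at (2, -1) partially overlaps it — only the 44.06 mm² overlap (of its 92.00 mm²) is removed, clipping the outline — area = 181.47 mm². So its area = 181.47 mm². Layer 36 is larger (225.52 vs 181.47 mm²).

layer 36 (z = 10.08 mm)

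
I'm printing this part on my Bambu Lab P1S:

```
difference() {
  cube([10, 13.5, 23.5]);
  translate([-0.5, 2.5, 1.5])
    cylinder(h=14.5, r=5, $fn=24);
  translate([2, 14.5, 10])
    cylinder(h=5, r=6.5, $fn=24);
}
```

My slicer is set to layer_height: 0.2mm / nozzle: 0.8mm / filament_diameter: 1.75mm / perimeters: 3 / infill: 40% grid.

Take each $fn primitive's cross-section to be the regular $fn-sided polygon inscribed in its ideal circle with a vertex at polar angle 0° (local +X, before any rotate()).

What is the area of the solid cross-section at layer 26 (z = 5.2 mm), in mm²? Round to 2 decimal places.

At z = 5.2 mm: the 10×13.5 cube contributes its full rectangle (area 135.00 mm²); the cylinder at (-0.5, 2.5): section is a regular 24-gon, circumradius r=5 (area = (24/2)·5.000²·sin(360°/24) = 77.65 mm²); the cylinder at (2, 14.5) is not intersected at this z (z outside [10, 15]); After the difference (first − rest): starting from the 10×13.5 cube (135.00 mm²), the r=5 cylinder at (-0.5, 2.5) partially overlaps it — only the 27.56 mm² overlap (of its 77.65 mm²) is removed, clipping the outline — area = 107.44 mm². Overall, the cross-section is a single solid region. Net area = 107.44 mm².

107.44 mm²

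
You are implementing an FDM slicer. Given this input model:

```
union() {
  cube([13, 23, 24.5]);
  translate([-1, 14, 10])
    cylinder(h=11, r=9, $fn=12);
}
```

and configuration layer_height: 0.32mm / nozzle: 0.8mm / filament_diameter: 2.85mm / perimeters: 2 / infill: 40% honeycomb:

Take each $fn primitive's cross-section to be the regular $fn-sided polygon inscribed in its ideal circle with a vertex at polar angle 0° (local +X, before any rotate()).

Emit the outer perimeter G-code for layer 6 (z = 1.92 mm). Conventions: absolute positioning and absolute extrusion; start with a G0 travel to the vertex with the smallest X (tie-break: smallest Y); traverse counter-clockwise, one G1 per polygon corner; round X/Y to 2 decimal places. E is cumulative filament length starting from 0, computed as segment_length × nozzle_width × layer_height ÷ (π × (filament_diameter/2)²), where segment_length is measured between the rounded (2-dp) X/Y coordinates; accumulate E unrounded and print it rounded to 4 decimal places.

G0 X0.00 Y0.00 Z1.92
G1 X13.00 Y0.00 E0.5217
G1 X13.00 Y23.00 E1.4447
G1 X0.00 Y23.00 E1.9663
G1 X0.00 Y0.00 E2.8893

At z = 1.92 mm: the cube is present — its section is the full 13×23 rectangle; the cylinder at (-1, 14) is not intersected at this z (z outside [10, 21]); Combining (union): only the 13×23 cube is present, so the union is just that shape — 1 connected region. The outline is a single polygon with 4 vertices. Extrusion per mm of travel: 0.8 × 0.32 / (π × 1.425²) = 0.040129. Accumulating E over each segment gives final E = 2.8893.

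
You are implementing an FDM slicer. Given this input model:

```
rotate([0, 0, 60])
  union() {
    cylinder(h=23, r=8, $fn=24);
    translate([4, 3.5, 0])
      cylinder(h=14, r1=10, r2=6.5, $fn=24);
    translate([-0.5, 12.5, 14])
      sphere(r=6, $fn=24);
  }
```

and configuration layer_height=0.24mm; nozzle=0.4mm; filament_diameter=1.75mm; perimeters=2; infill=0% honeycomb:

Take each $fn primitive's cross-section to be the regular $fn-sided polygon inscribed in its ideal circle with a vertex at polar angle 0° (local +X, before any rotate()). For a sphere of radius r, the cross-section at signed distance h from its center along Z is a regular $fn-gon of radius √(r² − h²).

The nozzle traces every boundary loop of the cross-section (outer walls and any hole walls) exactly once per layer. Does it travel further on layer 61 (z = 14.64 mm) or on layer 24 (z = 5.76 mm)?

Layer 61 (z = 14.64): the r=8 cylinder contributes a regular 24-gon of circumradius 8 (perimeter = 2·24·8.000·sin(180°/24) = 50.12 mm); the cone at (4, 3.5) is absent (z outside [0, 14]); the sphere at (-0.5, 12.5): section is a regular 24-gon, circumradius = √(r²−h²) = √(6²−0.64²) = 5.966 (perimeter = 2·24·5.966·sin(180°/24) = 37.38 mm); Merging all regions: the regions partially overlap (shared area 5.52 mm²), so the edge portions inside another operand are dropped and the merged outline is re-measured after clipping — boundary = 75.17 mm; (rotated 60° about Z; rotation is an isometry so areas/perimeters/island counts are preserved). So its perimeter = 75.17 mm. Layer 24 (z = 5.76): the r=8 cylinder contributes a regular 24-gon of circumradius 8 (perimeter = 2·24·8.000·sin(180°/24) = 50.12 mm); the cone at (4, 3.5): at t=0.411 of its height the radius interpolates to r₁+(r₂−r₁)t = 8.560, giving a regular 24-gon of that circumradius (perimeter = 2·24·8.560·sin(180°/24) = 53.63 mm); the sphere at (-0.5, 12.5) is not intersected at this z (|z−center|=8.240 > r=6); Merging all regions: the regions partially overlap (shared area 126.70 mm²), so the edge portions inside another operand are dropped and the merged outline is re-measured after clipping — boundary = 62.79 mm; (rotated 60° about Z; rotation is an isometry so areas/perimeters/island counts are preserved). So its perimeter = 62.79 mm. Layer 61 is larger (75.17 vs 62.79 mm).

layer 61 (z = 14.64 mm)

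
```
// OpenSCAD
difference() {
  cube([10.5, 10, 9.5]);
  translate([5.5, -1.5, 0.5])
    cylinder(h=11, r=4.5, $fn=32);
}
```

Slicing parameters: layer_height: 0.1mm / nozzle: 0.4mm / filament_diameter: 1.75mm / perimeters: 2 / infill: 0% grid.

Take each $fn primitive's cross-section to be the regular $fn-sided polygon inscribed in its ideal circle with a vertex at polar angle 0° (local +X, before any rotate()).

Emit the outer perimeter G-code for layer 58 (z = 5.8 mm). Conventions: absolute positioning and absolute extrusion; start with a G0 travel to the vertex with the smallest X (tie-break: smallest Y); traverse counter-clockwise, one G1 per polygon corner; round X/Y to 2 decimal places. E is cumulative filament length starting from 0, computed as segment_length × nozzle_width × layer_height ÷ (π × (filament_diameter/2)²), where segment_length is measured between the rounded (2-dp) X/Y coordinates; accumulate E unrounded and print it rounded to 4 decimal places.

At z = 5.8 mm: the 10.5×10 cube contributes its full rectangle; the r=4.5 cylinder at (5.5, -1.5) contributes a regular 32-gon of circumradius 4.5; After the difference (first − rest): starting from the 10.5×10 cube, the r=4.5 cylinder at (5.5, -1.5) partially overlaps it — only the 18.41 mm² overlap (of its 63.21 mm²) is removed, clipping the outline — 1 connected region. The outline is a single polygon with 19 vertices. Extrusion per mm of travel: 0.4 × 0.1 / (π × 0.875²) = 0.016630. Accumulating E over each segment gives final E = 0.7252.

G0 X0.00 Y0.00 Z5.80
G1 X1.28 Y0.00 E0.0213
G1 X1.34 Y0.22 E0.0251
G1 X1.76 Y1.00 E0.0398
G1 X2.32 Y1.68 E0.0545
G1 X3.00 Y2.24 E0.0691
G1 X3.78 Y2.66 E0.0838
G1 X4.62 Y2.91 E0.0984
G1 X5.50 Y3.00 E0.1131
G1 X6.38 Y2.91 E0.1278
G1 X7.22 Y2.66 E0.1424
G1 X8.00 Y2.24 E0.1571
G1 X8.68 Y1.68 E0.1718
G1 X9.24 Y1.00 E0.1864
G1 X9.66 Y0.22 E0.2012
G1 X9.72 Y0.00 E0.2050
G1 X10.50 Y0.00 E0.2179
G1 X10.50 Y10.00 E0.3842
G1 X0.00 Y10.00 E0.5589
G1 X0.00 Y0.00 E0.7252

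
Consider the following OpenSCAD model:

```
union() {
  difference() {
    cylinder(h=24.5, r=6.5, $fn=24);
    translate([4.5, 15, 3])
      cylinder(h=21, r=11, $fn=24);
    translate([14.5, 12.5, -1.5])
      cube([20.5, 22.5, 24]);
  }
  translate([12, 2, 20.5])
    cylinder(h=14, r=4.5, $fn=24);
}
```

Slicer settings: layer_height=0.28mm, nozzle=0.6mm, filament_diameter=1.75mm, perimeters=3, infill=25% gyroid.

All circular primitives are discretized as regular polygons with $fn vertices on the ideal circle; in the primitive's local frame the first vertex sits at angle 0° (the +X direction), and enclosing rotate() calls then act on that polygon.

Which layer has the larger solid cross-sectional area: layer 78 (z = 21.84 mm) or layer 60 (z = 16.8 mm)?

Layer 78 (z = 21.84): the cylinder: section is a regular 24-gon, circumradius r=6.5 (area = (24/2)·6.500²·sin(360°/24) = 131.22 mm²); the r=11 cylinder at (4.5, 15) gives a regular 24-gon of circumradius 11 (constant along its height) (area = (24/2)·11.000²·sin(360°/24) = 375.81 mm²); the cube at (14.5, 12.5) (footprint 20.5×22.5) is included at this height (area 461.25 mm²); After the difference (first − rest): starting from the r=6.5 cylinder (131.22 mm²), the r=11 cylinder at (4.5, 15) partially overlaps it — only the 8.58 mm² overlap (of its 375.81 mm²) is removed, clipping the outline; the 20.5×22.5 cube at (14.5, 12.5) misses the remaining region (no effect) — area = 122.64 mm²; the r=4.5 cylinder at (12, 2) gives a regular 24-gon of circumradius 4.5 (constant along its height) (area = (24/2)·4.500²·sin(360°/24) = 62.89 mm²); Taking the union: the 2 present regions are separate (no shared area or edge), so areas and boundary lengths simply add and each stays a separate island — area = 185.53 mm². So its area = 185.53 mm². Layer 60 (z = 16.8): the cylinder: section is a regular 24-gon, circumradius r=6.5 (area = (24/2)·6.500²·sin(360°/24) = 131.22 mm²); the r=11 cylinder at (4.5, 15) gives a regular 24-gon of circumradius 11 (constant along its height) (area = (24/2)·11.000²·sin(360°/24) = 375.81 mm²); the cube at (14.5, 12.5) is present — its section is the full 20.5×22.5 rectangle (area 461.25 mm²); Taking the first minus the rest: starting from the r=6.5 cylinder (131.22 mm²), the r=11 cylinder at (4.5, 15) partially overlaps it — only the 8.58 mm² overlap (of its 375.81 mm²) is removed, clipping the outline; the 20.5×22.5 cube at (14.5, 12.5) misses the remaining region (no effect) — area = 122.64 mm²; the cylinder at (12, 2) is absent (z outside [20.5, 34.5]); Merging all regions: only that combined region is present, so the union is just that shape — area = 122.64 mm². So its area = 122.64 mm². Layer 78 is larger (185.53 vs 122.64 mm²).

layer 78 (z = 21.84 mm)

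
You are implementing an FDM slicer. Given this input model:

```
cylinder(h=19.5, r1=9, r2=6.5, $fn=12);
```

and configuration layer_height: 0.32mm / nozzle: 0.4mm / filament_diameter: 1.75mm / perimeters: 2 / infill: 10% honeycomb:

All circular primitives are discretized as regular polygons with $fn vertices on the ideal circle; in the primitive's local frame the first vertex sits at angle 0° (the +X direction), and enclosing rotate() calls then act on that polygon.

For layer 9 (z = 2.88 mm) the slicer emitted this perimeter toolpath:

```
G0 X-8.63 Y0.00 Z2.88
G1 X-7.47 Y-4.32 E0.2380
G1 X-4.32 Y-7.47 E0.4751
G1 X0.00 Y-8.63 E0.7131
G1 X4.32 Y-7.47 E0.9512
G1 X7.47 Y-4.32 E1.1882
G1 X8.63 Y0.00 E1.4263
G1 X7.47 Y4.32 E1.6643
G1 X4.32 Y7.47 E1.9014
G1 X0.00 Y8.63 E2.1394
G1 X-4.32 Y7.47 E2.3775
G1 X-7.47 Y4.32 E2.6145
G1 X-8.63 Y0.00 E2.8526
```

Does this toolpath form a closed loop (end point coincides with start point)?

yes

Start point (G0): (-8.63, 0.00). End point (last G1): the path returns to the start — closed.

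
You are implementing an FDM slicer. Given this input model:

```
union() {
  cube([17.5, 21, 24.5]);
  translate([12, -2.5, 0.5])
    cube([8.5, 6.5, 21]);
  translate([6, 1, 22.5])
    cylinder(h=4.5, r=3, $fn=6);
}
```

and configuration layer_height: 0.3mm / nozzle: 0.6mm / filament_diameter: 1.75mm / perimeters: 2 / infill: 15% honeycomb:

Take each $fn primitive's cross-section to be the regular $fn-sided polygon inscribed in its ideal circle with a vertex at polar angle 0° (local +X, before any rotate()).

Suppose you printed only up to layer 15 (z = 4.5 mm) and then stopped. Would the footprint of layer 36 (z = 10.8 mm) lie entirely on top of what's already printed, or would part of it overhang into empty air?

entirely on top

Compare the two slices. At z = 4.5: the cube (footprint 17.5×21) is included at this height (area 367.50 mm²); the 8.5×6.5 cube at (12, -2.5) contributes its full rectangle (area 55.25 mm²); the cylinder at (6, 1) does not reach this height (z outside [22.5, 27]); Merging all regions: the regions partially overlap — summed areas 422.75 mm² minus the doubly-counted overlap 22.00 mm² gives 400.75 mm² — area = 400.75 mm². At z = 10.8: the cube (footprint 17.5×21) is included at this height (area 367.50 mm²); the cube at (12, -2.5) (footprint 8.5×6.5) is included at this height (area 55.25 mm²); the cylinder at (6, 1) is not intersected at this z (z outside [22.5, 27]); Merging all regions: the regions partially overlap — summed areas 422.75 mm² minus the doubly-counted overlap 22.00 mm² gives 400.75 mm² — area = 400.75 mm². Checking containment: the cross-section at z = 10.8 is a subset of the cross-section at z = 4.5.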